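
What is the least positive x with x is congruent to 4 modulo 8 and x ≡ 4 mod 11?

Since 11·3 ≡ 1 (mod 8), take x = 4 + 11·((4−4)·3 mod 8) = 4 + 11·0 = 4.
Check: 4 mod 8 = 4, 4 mod 11 = 4.

4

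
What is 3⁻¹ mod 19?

19 = 6·3 + 1
3 = 3·1 + 0
Back-substituting gives 3·13 ≡ 1 (mod 19).

13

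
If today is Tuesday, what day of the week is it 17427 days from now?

17427 = 2489·7 + 4, so 17427 mod 7 = 4.
Tuesday + 4 days → Saturday.

Saturday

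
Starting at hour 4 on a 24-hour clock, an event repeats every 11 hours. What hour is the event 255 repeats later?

1

255·11 = 2805.
2805 − 116·24 = 21, so 2805 ≡ 21 (mod 24).
(4 + 21) mod 24 = 1.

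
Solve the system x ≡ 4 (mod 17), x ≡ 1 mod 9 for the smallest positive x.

55

x ≡ 1 (mod 9) gives x ∈ {1, 10, 19, 28, 37, 46, 55}.
The first of these with x mod 17 = 4 is 55.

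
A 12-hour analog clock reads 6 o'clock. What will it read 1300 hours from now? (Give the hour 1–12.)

10

1300 = 108·12 + 4, so 1300 mod 12 = 4.
6 + 4 → 10 on a 12-hour dial.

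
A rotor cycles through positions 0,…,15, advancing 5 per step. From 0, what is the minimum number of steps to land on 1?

13

The inverse of 5 mod 16 is 13 (since 5·13 = 65 ≡ 1).
Multiplying both sides by 13: x ≡ 13·1 = 13 ≡ 13 (mod 16).
Check: 5·13 = 65 = 4·16 + 1.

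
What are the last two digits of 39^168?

Successive squares of 39 mod 100: 39^1≡39, 39^2≡21, 39^4≡41, 39^8≡81, 39^16≡61, 39^32≡21, 39^64≡41, 39^128≡81.
168 = 8 + 32 + 128, so 39^168 ≡ 81·21·81 ≡ 81 (mod 100).

81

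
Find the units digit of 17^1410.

9

Powers of 7 mod 10 repeat with period 4: 7, 9, 3, 1.
1410 mod 4 = 2, so the last digit matches 7^2 = 9.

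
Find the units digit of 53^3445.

Powers of 3 mod 10 repeat with period 4: 3, 9, 7, 1.
3445 leaves remainder 1 on division by 4, so 53^3445 ends in 3.

3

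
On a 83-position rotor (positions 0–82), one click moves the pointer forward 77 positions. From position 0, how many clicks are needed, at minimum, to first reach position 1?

69

83 = 1·77 + 6
77 = 12·6 + 5
6 = 1·5 + 1
5 = 5·1 + 0
Back-substituting gives 77·69 ≡ 1 (mod 83).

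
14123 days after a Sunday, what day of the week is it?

Thursday

14123 = 2017·7 + 4, so 14123 mod 7 = 4.
Sunday + 4 days → Thursday.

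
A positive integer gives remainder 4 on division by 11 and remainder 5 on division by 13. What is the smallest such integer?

70

x ≡ 4 (mod 11) gives x ∈ {4, 15, 26, 37, 48, 59, 70}.
The first of these with x mod 13 = 5 is 70.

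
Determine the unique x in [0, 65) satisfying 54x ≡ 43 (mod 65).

2

The inverse of 54 mod 65 is 59 (since 54·59 = 3186 ≡ 1).
So x ≡ 59·43 = 2537 ≡ 2 (mod 65).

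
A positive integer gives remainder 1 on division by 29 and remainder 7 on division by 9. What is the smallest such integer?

x ≡ 7 (mod 9) gives x ∈ {7, 16, 25, 34, 43, 52, 61, 70, …}.
The first of these with x mod 29 = 1 is 88.

88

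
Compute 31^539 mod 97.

65

Successive squares of 31 mod 97: 31^1≡31, 31^2≡88, 31^4≡81, 31^8≡62, 31^16≡61, 31^32≡35, 31^64≡61, 31^128≡35, 31^256≡61, 31^512≡35.
Since 539 = 1 + 2 + 8 + 16 + 512 in binary, 31^539 ≡ 31·88·62·61·35 ≡ 65 (mod 97).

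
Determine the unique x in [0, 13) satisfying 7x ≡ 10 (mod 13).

7⁻¹ ≡ 2 (mod 13) because 7·2 = 14 = 1·13 + 1.
Multiplying both sides by 2: x ≡ 2·10 = 20 ≡ 7 (mod 13).

7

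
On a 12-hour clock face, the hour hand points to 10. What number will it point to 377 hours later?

Dividing 377 by 12 gives quotient 31 and remainder 5.
10 + 5 → 3 on a 12-hour dial.

3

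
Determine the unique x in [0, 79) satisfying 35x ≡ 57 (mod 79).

40

35⁻¹ ≡ 70 (mod 79) because 35·70 = 2450 = 31·79 + 1.
So x ≡ 70·57 = 3990 ≡ 40 (mod 79).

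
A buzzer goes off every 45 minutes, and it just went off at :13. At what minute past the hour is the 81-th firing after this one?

58

81·45 = 3645.
Dividing 3645 by 60 gives quotient 60 and remainder 45.
(13 + 45) mod 60 = 58.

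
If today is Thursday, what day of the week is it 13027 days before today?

13027 mod 7 = 0 (since 1861·7 = 13027).
Thursday − 0 days → Thursday.

Thursday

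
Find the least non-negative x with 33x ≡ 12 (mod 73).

7

The inverse of 33 mod 73 is 31 (since 33·31 = 1023 ≡ 1).
So x ≡ 31·12 = 372 ≡ 7 (mod 73).
Check: 33·7 = 231 = 3·73 + 12.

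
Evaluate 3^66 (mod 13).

Square-and-reduce mod 13: 3^1≡3, 3^2≡9, 3^4≡3, 3^8≡9, 3^16≡3, 3^32≡9, 3^64≡3.
Since 66 = 2 + 64 in binary, 3^66 ≡ 9·3 ≡ 1 (mod 13).

1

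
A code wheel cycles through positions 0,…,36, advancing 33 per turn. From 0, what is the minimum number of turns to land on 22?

13

The inverse of 33 mod 37 is 9 (since 33·9 = 297 ≡ 1).
So x ≡ 9·22 = 198 ≡ 13 (mod 37).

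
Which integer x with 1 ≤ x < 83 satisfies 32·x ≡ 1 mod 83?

83 = 2·32 + 19
32 = 1·19 + 13
19 = 1·13 + 6
13 = 2·6 + 1
6 = 6·1 + 0
Back-substituting gives 32·13 ≡ 1 (mod 83).

13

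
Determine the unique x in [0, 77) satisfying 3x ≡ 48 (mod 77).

The inverse of 3 mod 77 is 26 (since 3·26 = 78 ≡ 1).
So x ≡ 26·48 = 1248 ≡ 16 (mod 77).

16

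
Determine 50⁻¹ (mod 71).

50·27 = 1350 = 19·71 + 1, so 50⁻¹ ≡ 27 (mod 71).

27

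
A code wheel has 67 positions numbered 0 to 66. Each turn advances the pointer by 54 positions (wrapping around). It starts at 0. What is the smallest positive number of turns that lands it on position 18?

45

The inverse of 54 mod 67 is 36 (since 54·36 = 1944 ≡ 1).
So x ≡ 36·18 = 648 ≡ 45 (mod 67).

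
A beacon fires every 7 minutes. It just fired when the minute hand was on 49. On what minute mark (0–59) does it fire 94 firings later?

94·7 = 658.
658 = 10·60 + 58, so 658 mod 60 = 58.
(49 + 58) mod 60 = 47.

47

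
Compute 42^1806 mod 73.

By repeated squaring mod 73: 42^1≡42, 42^2≡12, 42^4≡71, 42^8≡4, 42^16≡16, 42^32≡37, 42^64≡55, 42^128≡32, 42^256≡2, 42^512≡4, 42^1024≡16.
Since 1806 = 2 + 4 + 8 + 256 + 512 + 1024 in binary, 42^1806 ≡ 12·71·4·2·4·16 ≡ 49 (mod 73).

49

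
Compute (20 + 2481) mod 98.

51

Dividing 2481 by 98 gives quotient 25 and remainder 31.
(20 + 31) mod 98 = 51.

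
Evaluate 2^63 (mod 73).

1

By repeated squaring mod 73: 2^1≡2, 2^2≡4, 2^4≡16, 2^8≡37, 2^16≡55, 2^32≡32.
63 = 1 + 2 + 4 + 8 + 16 + 32, so 2^63 ≡ 2·4·16·37·55·32 ≡ 1 (mod 73).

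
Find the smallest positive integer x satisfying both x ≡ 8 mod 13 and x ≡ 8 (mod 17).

8

Since 17·10 ≡ 1 (mod 13), take x = 8 + 17·((8−8)·10 mod 13) = 8 + 17·0 = 8.
Check: 8 mod 13 = 8, 8 mod 17 = 8.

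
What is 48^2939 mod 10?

The units digit of 48^n cycles with period 4: 8, 4, 2, 6, …
2939 leaves remainder 3 on division by 4, so 48^2939 ends in 2.

2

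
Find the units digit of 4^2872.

Last digits of 4^n: 4, 6 (period 2).
2872 leaves remainder 0 on division by 2, so 4^2872 ends in 6.

6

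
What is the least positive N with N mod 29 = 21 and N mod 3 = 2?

50

x ≡ 2 (mod 3) gives x ∈ {2, 5, 8, 11, 14, 17, 20, 23, …}.
The first of these with x mod 29 = 21 is 50.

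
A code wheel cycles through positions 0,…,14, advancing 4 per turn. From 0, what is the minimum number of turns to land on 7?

13

The inverse of 4 mod 15 is 4 (since 4·4 = 16 ≡ 1).
Multiplying both sides by 4: x ≡ 4·7 = 28 ≡ 13 (mod 15).
Check: 4·13 = 52 = 3·15 + 7.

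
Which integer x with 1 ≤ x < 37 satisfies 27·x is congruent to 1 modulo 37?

11

37 = 1·27 + 10
27 = 2·10 + 7
10 = 1·7 + 3
7 = 2·3 + 1
3 = 3·1 + 0
Back-substituting gives 27·11 ≡ 1 (mod 37).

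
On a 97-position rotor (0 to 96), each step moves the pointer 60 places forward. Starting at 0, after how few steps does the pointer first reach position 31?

60⁻¹ ≡ 76 (mod 97) because 60·76 = 4560 = 47·97 + 1.
Multiplying both sides by 76: x ≡ 76·31 = 2356 ≡ 28 (mod 97).

28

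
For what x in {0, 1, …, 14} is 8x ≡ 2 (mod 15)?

The inverse of 8 mod 15 is 2 (since 8·2 = 16 ≡ 1).
So x ≡ 2·2 = 4 ≡ 4 (mod 15).
Check: 8·4 = 32 = 2·15 + 2.

4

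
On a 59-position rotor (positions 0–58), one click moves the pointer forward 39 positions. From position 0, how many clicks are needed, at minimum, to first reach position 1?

56

39·56 = 2184 = 37·59 + 1, so 39⁻¹ ≡ 56 (mod 59).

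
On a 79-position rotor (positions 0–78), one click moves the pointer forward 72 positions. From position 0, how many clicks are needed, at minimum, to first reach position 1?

45

72·45 = 3240 = 41·79 + 1, so 72⁻¹ ≡ 45 (mod 79).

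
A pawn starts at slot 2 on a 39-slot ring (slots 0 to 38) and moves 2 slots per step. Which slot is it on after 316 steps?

10

316·2 = 632.
Dividing 632 by 39 gives quotient 16 and remainder 8.
(2 + 8) mod 39 = 10.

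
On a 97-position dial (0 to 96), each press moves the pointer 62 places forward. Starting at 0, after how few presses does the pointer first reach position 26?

63

62⁻¹ ≡ 36 (mod 97) because 62·36 = 2232 = 23·97 + 1.
So x ≡ 36·26 = 936 ≡ 63 (mod 97).
Check: 62·63 = 3906 = 40·97 + 26.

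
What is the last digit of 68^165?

Last digits of 8^n: 8, 4, 2, 6 (period 4).
165 mod 4 = 1, so the last digit matches 8^1 = 8.

8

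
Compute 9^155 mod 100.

Successive squares of 9 mod 100: 9^1≡9, 9^2≡81, 9^4≡61, 9^8≡21, 9^16≡41, 9^32≡81, 9^64≡61, 9^128≡21.
Since 155 = 1 + 2 + 8 + 16 + 128 in binary, 9^155 ≡ 9·81·21·41·21 ≡ 49 (mod 100).

49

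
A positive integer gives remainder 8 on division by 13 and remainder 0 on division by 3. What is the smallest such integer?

21

x ≡ 0 (mod 3) gives x ∈ {0, 3, 6, 9, 12, 15, 18, 21}.
The first of these with x mod 13 = 8 is 21.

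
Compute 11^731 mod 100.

11

Square-and-reduce mod 100: 11^1≡11, 11^2≡21, 11^4≡41, 11^8≡81, 11^16≡61, 11^32≡21, 11^64≡41, 11^128≡81, 11^256≡61, 11^512≡21.
Since 731 = 1 + 2 + 8 + 16 + 64 + 128 + 512 in binary, 11^731 ≡ 11·21·81·61·41·81·21 ≡ 11 (mod 100).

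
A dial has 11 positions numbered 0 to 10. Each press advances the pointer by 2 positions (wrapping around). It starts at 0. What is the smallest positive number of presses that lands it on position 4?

2⁻¹ ≡ 6 (mod 11) because 2·6 = 12 = 1·11 + 1.
Multiplying both sides by 6: x ≡ 6·4 = 24 ≡ 2 (mod 11).
Check: 2·2 = 4 = 0·11 + 4.

2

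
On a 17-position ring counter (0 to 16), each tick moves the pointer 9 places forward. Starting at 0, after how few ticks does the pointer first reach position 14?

11

The inverse of 9 mod 17 is 2 (since 9·2 = 18 ≡ 1).
So x ≡ 2·14 = 28 ≡ 11 (mod 17).
Check: 9·11 = 99 = 5·17 + 14.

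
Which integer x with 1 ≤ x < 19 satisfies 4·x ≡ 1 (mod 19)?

5

19 = 4·4 + 3
4 = 1·3 + 1
3 = 3·1 + 0
Back-substituting gives 4·5 ≡ 1 (mod 19).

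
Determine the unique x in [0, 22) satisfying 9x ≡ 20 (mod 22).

The inverse of 9 mod 22 is 5 (since 9·5 = 45 ≡ 1).
So x ≡ 5·20 = 100 ≡ 12 (mod 22).

12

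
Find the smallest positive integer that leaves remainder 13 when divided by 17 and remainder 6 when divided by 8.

x ≡ 6 (mod 8) gives x ∈ {6, 14, 22, 30}.
The first of these with x mod 17 = 13 is 30.

30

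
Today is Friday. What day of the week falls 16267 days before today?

Saturday

16267 mod 7 = 6 (since 2323·7 = 16261).
Friday − 6 days → Saturday.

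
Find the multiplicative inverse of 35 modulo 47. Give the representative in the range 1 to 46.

47 = 1·35 + 12
35 = 2·12 + 11
12 = 1·11 + 1
11 = 11·1 + 0
Back-substituting gives 35·43 ≡ 1 (mod 47).

43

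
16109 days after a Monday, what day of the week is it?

16109 − 2301·7 = 2, so 16109 ≡ 2 (mod 7).
Monday + 2 days → Wednesday.

Wednesday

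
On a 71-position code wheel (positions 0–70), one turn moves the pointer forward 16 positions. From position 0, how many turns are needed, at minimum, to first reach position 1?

71 = 4·16 + 7
16 = 2·7 + 2
7 = 3·2 + 1
2 = 2·1 + 0
Back-substituting gives 16·40 ≡ 1 (mod 71).

40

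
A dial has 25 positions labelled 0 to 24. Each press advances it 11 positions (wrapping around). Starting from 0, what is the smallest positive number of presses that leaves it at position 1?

16

11·16 = 176 = 7·25 + 1, so 11⁻¹ ≡ 16 (mod 25).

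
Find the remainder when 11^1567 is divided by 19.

Square-and-reduce mod 19: 11^1≡11, 11^2≡7, 11^4≡11, 11^8≡7, 11^16≡11, 11^32≡7, 11^64≡11, 11^128≡7, 11^256≡11, 11^512≡7, 11^1024≡11.
Since 1567 = 1 + 2 + 4 + 8 + 16 + 512 + 1024 in binary, 11^1567 ≡ 11·7·11·7·11·7·11 ≡ 11 (mod 19).

11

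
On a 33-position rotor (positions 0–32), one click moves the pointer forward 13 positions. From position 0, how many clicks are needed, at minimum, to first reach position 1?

28

13·28 = 364 = 11·33 + 1, so 13⁻¹ ≡ 28 (mod 33).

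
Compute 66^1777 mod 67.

Successive squares of 66 mod 67: 66^1≡66, 66^2≡1, 66^4≡1, 66^8≡1, 66^16≡1, 66^32≡1, 66^64≡1, 66^128≡1, 66^256≡1, 66^512≡1, 66^1024≡1.
Since 1777 = 1 + 16 + 32 + 64 + 128 + 512 + 1024 in binary, 66^1777 ≡ 66·1·1·1·1·1·1 ≡ 66 (mod 67).

66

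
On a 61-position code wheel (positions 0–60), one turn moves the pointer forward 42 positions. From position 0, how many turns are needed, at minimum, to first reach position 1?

16

42·16 = 672 = 11·61 + 1, so 42⁻¹ ≡ 16 (mod 61).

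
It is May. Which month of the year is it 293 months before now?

293 = 24·12 + 5, so 293 mod 12 = 5.
May − 5 months → December.

December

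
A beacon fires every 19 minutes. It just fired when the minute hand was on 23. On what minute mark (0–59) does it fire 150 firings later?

150·19 = 2850.
Dividing 2850 by 60 gives quotient 47 and remainder 30.
(23 + 30) mod 60 = 53.

53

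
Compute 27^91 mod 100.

Square-and-reduce mod 100: 27^1≡27, 27^2≡29, 27^4≡41, 27^8≡81, 27^16≡61, 27^32≡21, 27^64≡41.
Since 91 = 1 + 2 + 8 + 16 + 64 in binary, 27^91 ≡ 27·29·81·61·41 ≡ 23 (mod 100).

23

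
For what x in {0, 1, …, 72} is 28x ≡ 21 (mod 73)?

19

The inverse of 28 mod 73 is 60 (since 28·60 = 1680 ≡ 1).
Multiplying both sides by 60: x ≡ 60·21 = 1260 ≡ 19 (mod 73).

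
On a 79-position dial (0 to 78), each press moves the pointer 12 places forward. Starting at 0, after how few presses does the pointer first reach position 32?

29

12⁻¹ ≡ 33 (mod 79) because 12·33 = 396 = 5·79 + 1.
So x ≡ 33·32 = 1056 ≡ 29 (mod 79).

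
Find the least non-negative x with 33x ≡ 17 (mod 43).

37

33⁻¹ ≡ 30 (mod 43) because 33·30 = 990 = 23·43 + 1.
Multiplying both sides by 30: x ≡ 30·17 = 510 ≡ 37 (mod 43).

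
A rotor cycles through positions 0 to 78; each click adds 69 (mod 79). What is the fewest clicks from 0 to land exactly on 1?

69·71 = 4899 = 62·79 + 1, so 69⁻¹ ≡ 71 (mod 79).

71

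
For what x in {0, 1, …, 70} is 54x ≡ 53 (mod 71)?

47

The inverse of 54 mod 71 is 25 (since 54·25 = 1350 ≡ 1).
So x ≡ 25·53 = 1325 ≡ 47 (mod 71).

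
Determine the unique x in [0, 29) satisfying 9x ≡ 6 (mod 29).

20

The inverse of 9 mod 29 is 13 (since 9·13 = 117 ≡ 1).
So x ≡ 13·6 = 78 ≡ 20 (mod 29).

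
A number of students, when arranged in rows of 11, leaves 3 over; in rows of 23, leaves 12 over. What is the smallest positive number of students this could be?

x ≡ 3 (mod 11) gives x ∈ {3, 14, 25, 36, 47, 58}.
The first of these with x mod 23 = 12 is 58.

58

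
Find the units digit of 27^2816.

1

The units digit of 27^n cycles with period 4: 7, 9, 3, 1, …
2816 leaves remainder 0 on division by 4, so 27^2816 ends in 1.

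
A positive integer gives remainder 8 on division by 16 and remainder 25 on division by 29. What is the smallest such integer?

x ≡ 8 (mod 16) gives x ∈ {8, 24, 40, 56, 72, 88, 104, 120, …}.
The first of these with x mod 29 = 25 is 344.

344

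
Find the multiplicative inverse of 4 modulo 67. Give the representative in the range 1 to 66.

4·17 = 68 = 1·67 + 1, so 4⁻¹ ≡ 17 (mod 67).

17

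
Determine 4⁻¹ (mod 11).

3

11 = 2·4 + 3
4 = 1·3 + 1
3 = 3·1 + 0
Back-substituting gives 4·3 ≡ 1 (mod 11).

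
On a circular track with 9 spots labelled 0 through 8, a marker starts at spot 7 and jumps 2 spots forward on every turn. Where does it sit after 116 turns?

116·2 = 232.
232 = 25·9 + 7, so 232 mod 9 = 7.
(7 + 7) mod 9 = 5.

5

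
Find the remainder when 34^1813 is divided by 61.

20

Successive squares of 34 mod 61: 34^1≡34, 34^2≡58, 34^4≡9, 34^8≡20, 34^16≡34, 34^32≡58, 34^64≡9, 34^128≡20, 34^256≡34, 34^512≡58, 34^1024≡9.
Since 1813 = 1 + 4 + 16 + 256 + 512 + 1024 in binary, 34^1813 ≡ 34·9·34·34·58·9 ≡ 20 (mod 61).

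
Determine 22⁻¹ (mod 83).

22·34 = 748 = 9·83 + 1, so 22⁻¹ ≡ 34 (mod 83).

34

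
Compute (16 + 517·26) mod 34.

517·26 = 13442.
13442 − 395·34 = 12, so 13442 ≡ 12 (mod 34).
(16 + 12) mod 34 = 28.

28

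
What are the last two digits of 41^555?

Successive squares of 41 mod 100: 41^1≡41, 41^2≡81, 41^4≡61, 41^8≡21, 41^16≡41, 41^32≡81, 41^64≡61, 41^128≡21, 41^256≡41, 41^512≡81.
555 = 1 + 2 + 8 + 32 + 512, so 41^555 ≡ 41·81·21·81·81 ≡ 1 (mod 100).

01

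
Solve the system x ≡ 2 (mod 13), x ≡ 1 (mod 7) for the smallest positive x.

x ≡ 1 (mod 7) gives x ∈ {1, 8, 15}.
The first of these with x mod 13 = 2 is 15.

15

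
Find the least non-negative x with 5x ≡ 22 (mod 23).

9

The inverse of 5 mod 23 is 14 (since 5·14 = 70 ≡ 1).
So x ≡ 14·22 = 308 ≡ 9 (mod 23).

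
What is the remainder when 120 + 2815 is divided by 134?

121

2815 − 21·134 = 1, so 2815 ≡ 1 (mod 134).
(120 + 1) mod 134 = 121.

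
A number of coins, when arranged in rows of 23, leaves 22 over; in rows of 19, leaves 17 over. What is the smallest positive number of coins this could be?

321

x ≡ 17 (mod 19) gives x ∈ {17, 36, 55, 74, 93, 112, 131, 150, …}.
The first of these with x mod 23 = 22 is 321.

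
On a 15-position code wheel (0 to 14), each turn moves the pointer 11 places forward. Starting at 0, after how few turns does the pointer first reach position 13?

8

11⁻¹ ≡ 11 (mod 15) because 11·11 = 121 = 8·15 + 1.
Multiplying both sides by 11: x ≡ 11·13 = 143 ≡ 8 (mod 15).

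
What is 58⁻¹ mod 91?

58·11 = 638 = 7·91 + 1, so 58⁻¹ ≡ 11 (mod 91).

11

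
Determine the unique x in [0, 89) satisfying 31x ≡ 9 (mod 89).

31⁻¹ ≡ 23 (mod 89) because 31·23 = 713 = 8·89 + 1.
Multiplying both sides by 23: x ≡ 23·9 = 207 ≡ 29 (mod 89).

29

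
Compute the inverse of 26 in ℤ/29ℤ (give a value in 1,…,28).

26·19 = 494 = 17·29 + 1, so 26⁻¹ ≡ 19 (mod 29).

19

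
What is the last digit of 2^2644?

6

Last digits of 2^n: 2, 4, 8, 6 (period 4).
2644 mod 4 = 0, so the last digit matches 2^4 = 6.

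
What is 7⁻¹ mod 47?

27

47 = 6·7 + 5
7 = 1·5 + 2
5 = 2·2 + 1
2 = 2·1 + 0
Back-substituting gives 7·27 ≡ 1 (mod 47).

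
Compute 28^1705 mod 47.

3

Successive squares of 28 mod 47: 28^1≡28, 28^2≡32, 28^4≡37, 28^8≡6, 28^16≡36, 28^32≡27, 28^64≡24, 28^128≡12, 28^256≡3, 28^512≡9, 28^1024≡34.
Since 1705 = 1 + 8 + 32 + 128 + 512 + 1024 in binary, 28^1705 ≡ 28·6·27·12·9·34 ≡ 3 (mod 47).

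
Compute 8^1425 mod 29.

26

Square-and-reduce mod 29: 8^1≡8, 8^2≡6, 8^4≡7, 8^8≡20, 8^16≡23, 8^32≡7, 8^64≡20, 8^128≡23, 8^256≡7, 8^512≡20, 8^1024≡23.
Since 1425 = 1 + 16 + 128 + 256 + 1024 in binary, 8^1425 ≡ 8·23·23·7·23 ≡ 26 (mod 29).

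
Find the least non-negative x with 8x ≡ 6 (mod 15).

The inverse of 8 mod 15 is 2 (since 8·2 = 16 ≡ 1).
So x ≡ 2·6 = 12 ≡ 12 (mod 15).

12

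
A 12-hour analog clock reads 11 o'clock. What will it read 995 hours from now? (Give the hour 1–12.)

Dividing 995 by 12 gives quotient 82 and remainder 11.
11 + 11 → 10 on a 12-hour dial.

10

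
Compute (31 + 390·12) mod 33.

25

390·12 = 4680.
Dividing 4680 by 33 gives quotient 141 and remainder 27.
(31 + 27) mod 33 = 25.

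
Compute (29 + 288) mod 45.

2

Dividing 288 by 45 gives quotient 6 and remainder 18.
(29 + 18) mod 45 = 2.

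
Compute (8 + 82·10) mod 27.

18

82·10 = 820.
820 mod 27 = 10 (since 30·27 = 810).
(8 + 10) mod 27 = 18.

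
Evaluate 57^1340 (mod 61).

Square-and-reduce mod 61: 57^1≡57, 57^2≡16, 57^4≡12, 57^8≡22, 57^16≡57, 57^32≡16, 57^64≡12, 57^128≡22, 57^256≡57, 57^512≡16, 57^1024≡12.
1340 = 4 + 8 + 16 + 32 + 256 + 1024, so 57^1340 ≡ 12·22·57·16·57·12 ≡ 13 (mod 61).

13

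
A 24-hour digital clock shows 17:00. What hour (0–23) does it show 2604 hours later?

5

2604 mod 24 = 12 (since 108·24 = 2592).
(17 + 12) mod 24 = 5.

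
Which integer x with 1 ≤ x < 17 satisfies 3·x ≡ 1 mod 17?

3·6 = 18 = 1·17 + 1, so 3⁻¹ ≡ 6 (mod 17).

6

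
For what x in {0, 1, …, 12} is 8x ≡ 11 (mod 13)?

8⁻¹ ≡ 5 (mod 13) because 8·5 = 40 = 3·13 + 1.
So x ≡ 5·11 = 55 ≡ 3 (mod 13).

3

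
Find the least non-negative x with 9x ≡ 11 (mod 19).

16

9⁻¹ ≡ 17 (mod 19) because 9·17 = 153 = 8·19 + 1.
Multiplying both sides by 17: x ≡ 17·11 = 187 ≡ 16 (mod 19).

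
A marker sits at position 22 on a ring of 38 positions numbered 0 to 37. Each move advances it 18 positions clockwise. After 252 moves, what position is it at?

252·18 = 4536.
4536 − 119·38 = 14, so 4536 ≡ 14 (mod 38).
(22 + 14) mod 38 = 36.

36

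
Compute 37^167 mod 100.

33

By repeated squaring mod 100: 37^1≡37, 37^2≡69, 37^4≡61, 37^8≡21, 37^16≡41, 37^32≡81, 37^64≡61, 37^128≡21.
167 = 1 + 2 + 4 + 32 + 128, so 37^167 ≡ 37·69·61·81·21 ≡ 33 (mod 100).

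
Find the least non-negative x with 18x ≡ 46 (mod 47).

The inverse of 18 mod 47 is 34 (since 18·34 = 612 ≡ 1).
So x ≡ 34·46 = 1564 ≡ 13 (mod 47).

13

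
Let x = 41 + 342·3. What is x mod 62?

13

342·3 = 1026.
Dividing 1026 by 62 gives quotient 16 and remainder 34.
(41 + 34) mod 62 = 13.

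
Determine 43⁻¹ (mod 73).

17

43·17 = 731 = 10·73 + 1, so 43⁻¹ ≡ 17 (mod 73).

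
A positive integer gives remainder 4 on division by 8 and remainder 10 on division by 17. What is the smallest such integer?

44

Since 17·1 ≡ 1 (mod 8), take x = 10 + 17·((4−10)·1 mod 8) = 10 + 17·2 = 44.
Check: 44 mod 8 = 4, 44 mod 17 = 10.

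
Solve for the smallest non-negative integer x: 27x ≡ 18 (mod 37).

The inverse of 27 mod 37 is 11 (since 27·11 = 297 ≡ 1).
So x ≡ 11·18 = 198 ≡ 13 (mod 37).
Check: 27·13 = 351 = 9·37 + 18.

13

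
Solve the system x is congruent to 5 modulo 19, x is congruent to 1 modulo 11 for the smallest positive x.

Since 11·7 ≡ 1 (mod 19), take x = 1 + 11·((5−1)·7 mod 19) = 1 + 11·9 = 100.
Check: 100 mod 19 = 5, 100 mod 11 = 1.

100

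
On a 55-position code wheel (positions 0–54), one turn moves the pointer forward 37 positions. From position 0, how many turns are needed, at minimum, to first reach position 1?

55 = 1·37 + 18
37 = 2·18 + 1
18 = 18·1 + 0
Back-substituting gives 37·3 ≡ 1 (mod 55).

3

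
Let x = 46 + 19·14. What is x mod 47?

30

19·14 = 266.
266 mod 47 = 31 (since 5·47 = 235).
(46 + 31) mod 47 = 30.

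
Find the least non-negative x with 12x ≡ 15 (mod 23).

12⁻¹ ≡ 2 (mod 23) because 12·2 = 24 = 1·23 + 1.
Multiplying both sides by 2: x ≡ 2·15 = 30 ≡ 7 (mod 23).

7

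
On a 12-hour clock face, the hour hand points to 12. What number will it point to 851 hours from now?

11

851 − 70·12 = 11, so 851 ≡ 11 (mod 12).
12 + 11 → 11 on a 12-hour dial.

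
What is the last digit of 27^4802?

Last digits of 7^n: 7, 9, 3, 1 (period 4).
4802 mod 4 = 2, so the last digit matches 7^2 = 9.

9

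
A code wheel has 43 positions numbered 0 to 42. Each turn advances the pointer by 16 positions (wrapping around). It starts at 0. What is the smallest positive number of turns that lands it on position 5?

16⁻¹ ≡ 35 (mod 43) because 16·35 = 560 = 13·43 + 1.
Multiplying both sides by 35: x ≡ 35·5 = 175 ≡ 3 (mod 43).

3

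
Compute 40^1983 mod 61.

11

Square-and-reduce mod 61: 40^1≡40, 40^2≡14, 40^4≡13, 40^8≡47, 40^16≡13, 40^32≡47, 40^64≡13, 40^128≡47, 40^256≡13, 40^512≡47, 40^1024≡13.
Since 1983 = 1 + 2 + 4 + 8 + 16 + 32 + 128 + 256 + 512 + 1024 in binary, 40^1983 ≡ 40·14·13·47·13·47·47·13·47·13 ≡ 11 (mod 61).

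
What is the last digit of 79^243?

The units digit of 79^n cycles with period 2: 9, 1, …
243 leaves remainder 1 on division by 2, so 79^243 ends in 9.

9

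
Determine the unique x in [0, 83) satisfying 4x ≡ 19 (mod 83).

4⁻¹ ≡ 21 (mod 83) because 4·21 = 84 = 1·83 + 1.
So x ≡ 21·19 = 399 ≡ 67 (mod 83).

67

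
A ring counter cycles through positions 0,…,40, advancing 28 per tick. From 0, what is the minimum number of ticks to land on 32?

28⁻¹ ≡ 22 (mod 41) because 28·22 = 616 = 15·41 + 1.
Multiplying both sides by 22: x ≡ 22·32 = 704 ≡ 7 (mod 41).
Check: 28·7 = 196 = 4·41 + 32.

7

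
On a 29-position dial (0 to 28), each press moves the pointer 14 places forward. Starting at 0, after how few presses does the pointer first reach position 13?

14⁻¹ ≡ 27 (mod 29) because 14·27 = 378 = 13·29 + 1.
So x ≡ 27·13 = 351 ≡ 3 (mod 29).

3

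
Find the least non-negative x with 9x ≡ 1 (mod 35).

4

The inverse of 9 mod 35 is 4 (since 9·4 = 36 ≡ 1).
Multiplying both sides by 4: x ≡ 4·1 = 4 ≡ 4 (mod 35).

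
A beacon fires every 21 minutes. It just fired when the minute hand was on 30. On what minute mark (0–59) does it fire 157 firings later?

27

157·21 = 3297.
3297 − 54·60 = 57, so 3297 ≡ 57 (mod 60).
(30 + 57) mod 60 = 27.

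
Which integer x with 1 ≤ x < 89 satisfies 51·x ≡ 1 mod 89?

89 = 1·51 + 38
51 = 1·38 + 13
38 = 2·13 + 12
13 = 1·12 + 1
12 = 12·1 + 0
Back-substituting gives 51·7 ≡ 1 (mod 89).

7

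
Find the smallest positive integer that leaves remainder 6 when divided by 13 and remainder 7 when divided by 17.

58

x ≡ 6 (mod 13) gives x ∈ {6, 19, 32, 45, 58}.
The first of these with x mod 17 = 7 is 58.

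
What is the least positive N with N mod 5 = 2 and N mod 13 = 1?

27

x ≡ 2 (mod 5) gives x ∈ {2, 7, 12, 17, 22, 27}.
The first of these with x mod 13 = 1 is 27.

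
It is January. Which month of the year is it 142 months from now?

November

142 = 11·12 + 10, so 142 mod 12 = 10.
January + 10 months → November.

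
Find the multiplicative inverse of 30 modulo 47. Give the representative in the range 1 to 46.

11

30·11 = 330 = 7·47 + 1, so 30⁻¹ ≡ 11 (mod 47).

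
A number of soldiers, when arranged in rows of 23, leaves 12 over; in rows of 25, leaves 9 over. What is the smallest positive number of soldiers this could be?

334

Since 25·12 ≡ 1 (mod 23), take x = 9 + 25·((12−9)·12 mod 23) = 9 + 25·13 = 334.
Check: 334 mod 23 = 12, 334 mod 25 = 9.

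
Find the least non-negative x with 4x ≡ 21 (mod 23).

11

4⁻¹ ≡ 6 (mod 23) because 4·6 = 24 = 1·23 + 1.
Multiplying both sides by 6: x ≡ 6·21 = 126 ≡ 11 (mod 23).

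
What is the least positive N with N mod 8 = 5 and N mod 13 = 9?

61

x ≡ 5 (mod 8) gives x ∈ {5, 13, 21, 29, 37, 45, 53, 61}.
The first of these with x mod 13 = 9 is 61.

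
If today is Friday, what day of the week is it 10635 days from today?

10635 − 1519·7 = 2, so 10635 ≡ 2 (mod 7).
Friday + 2 days → Sunday.

Sunday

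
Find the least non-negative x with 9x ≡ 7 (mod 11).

9⁻¹ ≡ 5 (mod 11) because 9·5 = 45 = 4·11 + 1.
So x ≡ 5·7 = 35 ≡ 2 (mod 11).
Check: 9·2 = 18 = 1·11 + 7.

2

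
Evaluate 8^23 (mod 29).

14

By repeated squaring mod 29: 8^1≡8, 8^2≡6, 8^4≡7, 8^8≡20, 8^16≡23.
23 = 1 + 2 + 4 + 16, so 8^23 ≡ 8·6·7·23 ≡ 14 (mod 29).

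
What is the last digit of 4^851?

Last digits of 4^n: 4, 6 (period 2).
851 leaves remainder 1 on division by 2, so 4^851 ends in 4.

4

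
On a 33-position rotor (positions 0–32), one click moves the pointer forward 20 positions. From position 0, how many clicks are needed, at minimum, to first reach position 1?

20·5 = 100 = 3·33 + 1, so 20⁻¹ ≡ 5 (mod 33).

5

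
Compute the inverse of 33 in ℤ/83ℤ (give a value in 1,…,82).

78

33·78 = 2574 = 31·83 + 1, so 33⁻¹ ≡ 78 (mod 83).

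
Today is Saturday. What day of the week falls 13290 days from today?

Dividing 13290 by 7 gives quotient 1898 and remainder 4.
Saturday + 4 days → Wednesday.

Wednesday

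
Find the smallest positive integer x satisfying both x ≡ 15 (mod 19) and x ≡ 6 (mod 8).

110

x ≡ 6 (mod 8) gives x ∈ {6, 14, 22, 30, 38, 46, 54, 62, …}.
The first of these with x mod 19 = 15 is 110.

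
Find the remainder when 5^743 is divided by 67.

Square-and-reduce mod 67: 5^1≡5, 5^2≡25, 5^4≡22, 5^8≡15, 5^16≡24, 5^32≡40, 5^64≡59, 5^128≡64, 5^256≡9, 5^512≡14.
743 = 1 + 2 + 4 + 32 + 64 + 128 + 512, so 5^743 ≡ 5·25·22·40·59·64·14 ≡ 53 (mod 67).

53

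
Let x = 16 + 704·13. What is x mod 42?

12

704·13 = 9152.
9152 = 217·42 + 38, so 9152 mod 42 = 38.
(16 + 38) mod 42 = 12.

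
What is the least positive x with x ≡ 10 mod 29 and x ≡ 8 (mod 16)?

Since 16·20 ≡ 1 (mod 29), take x = 8 + 16·((10−8)·20 mod 29) = 8 + 16·11 = 184.
Check: 184 mod 29 = 10, 184 mod 16 = 8.

184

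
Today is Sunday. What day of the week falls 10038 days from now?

Sunday

10038 mod 7 = 0 (since 1434·7 = 10038).
Sunday + 0 days → Sunday.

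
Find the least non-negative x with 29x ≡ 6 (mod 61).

57

The inverse of 29 mod 61 is 40 (since 29·40 = 1160 ≡ 1).
So x ≡ 40·6 = 240 ≡ 57 (mod 61).
Check: 29·57 = 1653 = 27·61 + 6.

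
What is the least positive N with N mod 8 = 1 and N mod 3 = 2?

17

x ≡ 2 (mod 3) gives x ∈ {2, 5, 8, 11, 14, 17}.
The first of these with x mod 8 = 1 is 17.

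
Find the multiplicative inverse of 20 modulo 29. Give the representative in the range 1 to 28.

16

20·16 = 320 = 11·29 + 1, so 20⁻¹ ≡ 16 (mod 29).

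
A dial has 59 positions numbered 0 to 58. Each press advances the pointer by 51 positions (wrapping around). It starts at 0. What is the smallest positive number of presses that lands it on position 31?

33

51⁻¹ ≡ 22 (mod 59) because 51·22 = 1122 = 19·59 + 1.
So x ≡ 22·31 = 682 ≡ 33 (mod 59).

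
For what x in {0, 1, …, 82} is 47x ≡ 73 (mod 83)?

51

47⁻¹ ≡ 53 (mod 83) because 47·53 = 2491 = 30·83 + 1.
Multiplying both sides by 53: x ≡ 53·73 = 3869 ≡ 51 (mod 83).
Check: 47·51 = 2397 = 28·83 + 73.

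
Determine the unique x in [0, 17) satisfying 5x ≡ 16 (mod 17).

10

5⁻¹ ≡ 7 (mod 17) because 5·7 = 35 = 2·17 + 1.
Multiplying both sides by 7: x ≡ 7·16 = 112 ≡ 10 (mod 17).
Check: 5·10 = 50 = 2·17 + 16.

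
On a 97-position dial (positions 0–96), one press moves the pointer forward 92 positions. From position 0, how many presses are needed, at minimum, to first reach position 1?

58

97 = 1·92 + 5
92 = 18·5 + 2
5 = 2·2 + 1
2 = 2·1 + 0
Back-substituting gives 92·58 ≡ 1 (mod 97).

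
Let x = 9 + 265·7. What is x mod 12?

4

265·7 = 1855.
1855 mod 12 = 7 (since 154·12 = 1848).
(9 + 7) mod 12 = 4.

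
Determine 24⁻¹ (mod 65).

19

24·19 = 456 = 7·65 + 1, so 24⁻¹ ≡ 19 (mod 65).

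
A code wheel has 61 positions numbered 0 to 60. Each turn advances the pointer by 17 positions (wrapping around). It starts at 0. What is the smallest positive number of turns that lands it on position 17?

1

The inverse of 17 mod 61 is 18 (since 17·18 = 306 ≡ 1).
So x ≡ 18·17 = 306 ≡ 1 (mod 61).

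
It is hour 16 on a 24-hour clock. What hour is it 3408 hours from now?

16

3408 mod 24 = 0 (since 142·24 = 3408).
(16 + 0) mod 24 = 16.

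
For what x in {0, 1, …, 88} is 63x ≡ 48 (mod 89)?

The inverse of 63 mod 89 is 65 (since 63·65 = 4095 ≡ 1).
Multiplying both sides by 65: x ≡ 65·48 = 3120 ≡ 5 (mod 89).
Check: 63·5 = 315 = 3·89 + 48.

5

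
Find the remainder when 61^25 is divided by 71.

26

Square-and-reduce mod 71: 61^1≡61, 61^2≡29, 61^4≡60, 61^8≡50, 61^16≡15.
Since 25 = 1 + 8 + 16 in binary, 61^25 ≡ 61·50·15 ≡ 26 (mod 71).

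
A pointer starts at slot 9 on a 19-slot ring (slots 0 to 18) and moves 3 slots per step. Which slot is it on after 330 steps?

330·3 = 990.
990 − 52·19 = 2, so 990 ≡ 2 (mod 19).
(9 + 2) mod 19 = 11.

11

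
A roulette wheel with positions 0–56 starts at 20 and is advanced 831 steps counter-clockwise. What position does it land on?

44

831 mod 57 = 33 (since 14·57 = 798).
(20 − 33) mod 57 = 44.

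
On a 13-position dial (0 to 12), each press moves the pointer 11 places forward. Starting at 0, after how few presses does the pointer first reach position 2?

The inverse of 11 mod 13 is 6 (since 11·6 = 66 ≡ 1).
Multiplying both sides by 6: x ≡ 6·2 = 12 ≡ 12 (mod 13).
Check: 11·12 = 132 = 10·13 + 2.

12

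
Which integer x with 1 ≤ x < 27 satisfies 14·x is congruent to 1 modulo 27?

2

14·2 = 28 = 1·27 + 1, so 14⁻¹ ≡ 2 (mod 27).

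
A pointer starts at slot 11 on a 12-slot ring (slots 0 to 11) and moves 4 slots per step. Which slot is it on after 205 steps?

205·4 = 820.
820 − 68·12 = 4, so 820 ≡ 4 (mod 12).
(11 + 4) mod 12 = 3.

3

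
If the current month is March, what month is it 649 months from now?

649 = 54·12 + 1, so 649 mod 12 = 1.
March + 1 month → April.

April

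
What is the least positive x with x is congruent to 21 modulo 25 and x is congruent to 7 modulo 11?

x ≡ 7 (mod 11) gives x ∈ {7, 18, 29, 40, 51, 62, 73, 84, …}.
The first of these with x mod 25 = 21 is 271.

271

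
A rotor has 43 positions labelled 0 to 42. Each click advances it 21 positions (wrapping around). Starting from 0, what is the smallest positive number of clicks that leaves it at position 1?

41

43 = 2·21 + 1
21 = 21·1 + 0
Back-substituting gives 21·41 ≡ 1 (mod 43).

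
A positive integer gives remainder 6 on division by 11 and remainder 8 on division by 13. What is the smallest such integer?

138

x ≡ 6 (mod 11) gives x ∈ {6, 17, 28, 39, 50, 61, 72, 83, …}.
The first of these with x mod 13 = 8 is 138.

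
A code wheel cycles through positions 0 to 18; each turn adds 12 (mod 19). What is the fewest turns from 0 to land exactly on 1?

12·8 = 96 = 5·19 + 1, so 12⁻¹ ≡ 8 (mod 19).

8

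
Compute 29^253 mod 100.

89

By repeated squaring mod 100: 29^1≡29, 29^2≡41, 29^4≡81, 29^8≡61, 29^16≡21, 29^32≡41, 29^64≡81, 29^128≡61.
253 = 1 + 4 + 8 + 16 + 32 + 64 + 128, so 29^253 ≡ 29·81·61·21·41·81·61 ≡ 89 (mod 100).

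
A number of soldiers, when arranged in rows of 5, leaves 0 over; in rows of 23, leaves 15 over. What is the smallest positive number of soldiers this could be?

Since 23·2 ≡ 1 (mod 5), take x = 15 + 23·((0−15)·2 mod 5) = 15 + 23·0 = 15.
Check: 15 mod 5 = 0, 15 mod 23 = 15.

15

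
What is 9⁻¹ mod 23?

18

9·18 = 162 = 7·23 + 1, so 9⁻¹ ≡ 18 (mod 23).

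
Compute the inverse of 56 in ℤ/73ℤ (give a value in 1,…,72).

30

73 = 1·56 + 17
56 = 3·17 + 5
17 = 3·5 + 2
5 = 2·2 + 1
2 = 2·1 + 0
Back-substituting gives 56·30 ≡ 1 (mod 73).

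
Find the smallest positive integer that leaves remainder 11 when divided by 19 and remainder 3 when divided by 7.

87

Since 7·11 ≡ 1 (mod 19), take x = 3 + 7·((11−3)·11 mod 19) = 3 + 7·12 = 87.
Check: 87 mod 19 = 11, 87 mod 7 = 3.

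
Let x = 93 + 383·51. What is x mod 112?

383·51 = 19533.
19533 − 174·112 = 45, so 19533 ≡ 45 (mod 112).
(93 + 45) mod 112 = 26.

26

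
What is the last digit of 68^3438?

Last digits of 8^n: 8, 4, 2, 6 (period 4).
3438 leaves remainder 2 on division by 4, so 68^3438 ends in 4.

4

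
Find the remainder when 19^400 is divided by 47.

Square-and-reduce mod 47: 19^1≡19, 19^2≡32, 19^4≡37, 19^8≡6, 19^16≡36, 19^32≡27, 19^64≡24, 19^128≡12, 19^256≡3.
Since 400 = 16 + 128 + 256 in binary, 19^400 ≡ 36·12·3 ≡ 27 (mod 47).

27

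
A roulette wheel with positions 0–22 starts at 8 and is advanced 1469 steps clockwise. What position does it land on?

5

Dividing 1469 by 23 gives quotient 63 and remainder 20.
(8 + 20) mod 23 = 5.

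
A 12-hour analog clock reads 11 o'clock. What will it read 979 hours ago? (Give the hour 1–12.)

4

979 = 81·12 + 7, so 979 mod 12 = 7.
11 − 7 → 4 on a 12-hour dial.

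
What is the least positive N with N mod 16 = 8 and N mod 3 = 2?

8

x ≡ 2 (mod 3) gives x ∈ {2, 5, 8}.
The first of these with x mod 16 = 8 is 8.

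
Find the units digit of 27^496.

Last digits of 7^n: 7, 9, 3, 1 (period 4).
496 mod 4 = 0, so the last digit matches 7^4 = 1.

1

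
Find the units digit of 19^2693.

Last digits of 9^n: 9, 1 (period 2).
2693 leaves remainder 1 on division by 2, so 19^2693 ends in 9.

9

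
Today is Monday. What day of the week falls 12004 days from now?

12004 = 1714·7 + 6, so 12004 mod 7 = 6.
Monday + 6 days → Sunday.

Sunday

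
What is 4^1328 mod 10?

Last digits of 4^n: 4, 6 (period 2).
1328 leaves remainder 0 on division by 2, so 4^1328 ends in 6.

6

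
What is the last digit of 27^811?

3

Last digits of 7^n: 7, 9, 3, 1 (period 4).
811 mod 4 = 3, so the last digit matches 7^3 = 3.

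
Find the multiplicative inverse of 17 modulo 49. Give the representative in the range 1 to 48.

26

17·26 = 442 = 9·49 + 1, so 17⁻¹ ≡ 26 (mod 49).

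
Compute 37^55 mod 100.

93

Successive squares of 37 mod 100: 37^1≡37, 37^2≡69, 37^4≡61, 37^8≡21, 37^16≡41, 37^32≡81.
55 = 1 + 2 + 4 + 16 + 32, so 37^55 ≡ 37·69·61·41·81 ≡ 93 (mod 100).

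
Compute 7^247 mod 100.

43

Successive squares of 7 mod 100: 7^1≡7, 7^2≡49, 7^4≡1, 7^8≡1, 7^16≡1, 7^32≡1, 7^64≡1, 7^128≡1.
247 = 1 + 2 + 4 + 16 + 32 + 64 + 128, so 7^247 ≡ 7·49·1·1·1·1·1 ≡ 43 (mod 100).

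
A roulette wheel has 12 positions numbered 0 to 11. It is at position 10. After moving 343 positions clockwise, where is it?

5

343 = 28·12 + 7, so 343 mod 12 = 7.
(10 + 7) mod 12 = 5.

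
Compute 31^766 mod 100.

81

Successive squares of 31 mod 100: 31^1≡31, 31^2≡61, 31^4≡21, 31^8≡41, 31^16≡81, 31^32≡61, 31^64≡21, 31^128≡41, 31^256≡81, 31^512≡61.
766 = 2 + 4 + 8 + 16 + 32 + 64 + 128 + 512, so 31^766 ≡ 61·21·41·81·61·21·41·61 ≡ 81 (mod 100).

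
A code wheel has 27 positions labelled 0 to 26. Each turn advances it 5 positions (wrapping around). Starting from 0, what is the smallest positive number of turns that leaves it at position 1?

5·11 = 55 = 2·27 + 1, so 5⁻¹ ≡ 11 (mod 27).

11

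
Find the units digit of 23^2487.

7

Powers of 3 mod 10 repeat with period 4: 3, 9, 7, 1.
2487 leaves remainder 3 on division by 4, so 23^2487 ends in 7.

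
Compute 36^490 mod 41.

By repeated squaring mod 41: 36^1≡36, 36^2≡25, 36^4≡10, 36^8≡18, 36^16≡37, 36^32≡16, 36^64≡10, 36^128≡18, 36^256≡37.
Since 490 = 2 + 8 + 32 + 64 + 128 + 256 in binary, 36^490 ≡ 25·18·16·10·18·37 ≡ 40 (mod 41).

40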